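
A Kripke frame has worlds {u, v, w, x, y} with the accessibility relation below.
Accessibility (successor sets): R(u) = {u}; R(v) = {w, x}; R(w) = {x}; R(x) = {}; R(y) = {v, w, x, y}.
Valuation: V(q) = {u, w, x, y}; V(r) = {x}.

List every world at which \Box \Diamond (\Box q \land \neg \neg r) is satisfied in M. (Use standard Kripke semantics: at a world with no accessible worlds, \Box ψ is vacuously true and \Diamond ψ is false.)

x

Let φ = \Box \Diamond (\Box q \land \neg \neg r). Evaluate φ at each world:
  u (successors {u}): φ is false.
  v (successors {w, x}): φ is false.
  w (successors {x}): φ is false.
  x (successors ∅): φ is true.
  y (successors {v, w, x, y}): φ is false.
For instance, at w:
  At w: \Box \Diamond (\Box q \land \neg \neg r) requires \Diamond (\Box q \land \neg \neg r) at every successor {x}.
    \Diamond (\Box q \land \neg \neg r) fails at x, so \Box \Diamond (\Box q \land \neg \neg r) is false at w.
      At x: no accessible worlds, so \Diamond (\Box q \land \neg \neg r) is false.
Satisfying worlds: {x}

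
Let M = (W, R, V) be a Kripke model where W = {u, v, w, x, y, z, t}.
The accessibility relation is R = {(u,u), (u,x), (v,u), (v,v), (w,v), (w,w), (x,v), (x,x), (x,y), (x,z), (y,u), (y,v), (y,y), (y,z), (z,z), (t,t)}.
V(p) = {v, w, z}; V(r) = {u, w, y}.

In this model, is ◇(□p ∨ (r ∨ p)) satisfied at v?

Yes

At v: ◇(□p ∨ (r ∨ p)) requires □p ∨ (r ∨ p) at some successor in {u, v}.
  □p ∨ (r ∨ p) holds at u, so ◇(□p ∨ (r ∨ p)) is true at v.
    At u: □p is false, r ∨ p is true, so □p ∨ (r ∨ p) is true.
      At u: □p requires p at every successor {u, x}.
        p fails at u, so □p is false at u.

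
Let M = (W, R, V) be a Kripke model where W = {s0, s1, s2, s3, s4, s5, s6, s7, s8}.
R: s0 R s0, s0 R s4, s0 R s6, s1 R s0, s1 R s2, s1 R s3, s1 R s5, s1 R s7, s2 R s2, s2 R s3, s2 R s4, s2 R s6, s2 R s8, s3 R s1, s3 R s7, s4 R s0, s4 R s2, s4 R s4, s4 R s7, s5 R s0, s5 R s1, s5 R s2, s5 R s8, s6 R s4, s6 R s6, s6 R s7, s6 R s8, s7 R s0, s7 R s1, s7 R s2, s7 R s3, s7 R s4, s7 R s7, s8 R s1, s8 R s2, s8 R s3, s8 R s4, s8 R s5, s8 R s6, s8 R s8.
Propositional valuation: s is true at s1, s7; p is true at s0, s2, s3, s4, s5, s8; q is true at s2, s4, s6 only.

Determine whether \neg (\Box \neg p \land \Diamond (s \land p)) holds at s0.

Recall that \Box ψ holds at a world iff ψ holds at every accessible world, and \Diamond ψ holds iff ψ holds at some accessible world.
At s0: \Box \neg p \land \Diamond (s \land p) is false, so \neg (\Box \neg p \land \Diamond (s \land p)) is true.
  At s0: \Box \neg p is false, \Diamond (s \land p) is false, so \Box \neg p \land \Diamond (s \land p) is false.
    At s0: \Box \neg p requires \neg p at every successor {s0, s4, s6}.
      \neg p fails at s0, so \Box \neg p is false at s0.
    At s0: \Diamond (s \land p) requires s \land p at some successor in {s0, s4, s6}.
      At s0: s \land p is false.
      At s4: s \land p is false.
      At s6: s \land p is false.
    So \Diamond (s \land p) is false at s0.

Yes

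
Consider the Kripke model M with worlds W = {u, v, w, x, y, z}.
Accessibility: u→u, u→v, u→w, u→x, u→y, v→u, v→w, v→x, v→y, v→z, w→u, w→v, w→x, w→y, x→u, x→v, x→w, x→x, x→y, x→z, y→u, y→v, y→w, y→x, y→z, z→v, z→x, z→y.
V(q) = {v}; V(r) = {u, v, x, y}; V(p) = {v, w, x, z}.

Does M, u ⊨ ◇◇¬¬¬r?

Yes

At u: ◇◇¬¬¬r requires ◇¬¬¬r at some successor in {u, v, w, x, y}.
  ◇¬¬¬r holds at u, so ◇◇¬¬¬r is true at u.
    At u: ◇¬¬¬r requires ¬¬¬r at some successor in {u, v, w, x, y}.
      ¬¬¬r holds at w, so ◇¬¬¬r is true at u.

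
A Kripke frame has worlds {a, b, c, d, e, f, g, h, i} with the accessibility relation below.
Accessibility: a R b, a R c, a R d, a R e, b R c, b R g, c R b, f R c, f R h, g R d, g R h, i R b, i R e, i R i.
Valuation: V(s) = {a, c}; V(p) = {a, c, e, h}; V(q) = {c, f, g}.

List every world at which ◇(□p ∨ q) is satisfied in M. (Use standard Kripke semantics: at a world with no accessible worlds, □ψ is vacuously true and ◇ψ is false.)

a, b, f, g, i

Recall that □ψ holds at a world iff ψ holds at every accessible world, and ◇ψ holds iff ψ holds at some accessible world.
Let φ = ◇(□p ∨ q). Evaluate φ at each world:
  a (successors {b, c, d, e}): φ is true.
  b (successors {c, g}): φ is true.
  c (successors {b}): φ is false.
  d (successors ∅): φ is false.
  e (successors ∅): φ is false.
  f (successors {c, h}): φ is true.
  g (successors {d, h}): φ is true.
  h (successors ∅): φ is false.
  i (successors {b, e, i}): φ is true.
For instance, at b:
  At b: ◇(□p ∨ q) requires □p ∨ q at some successor in {c, g}.
    □p ∨ q holds at c, so ◇(□p ∨ q) is true at b.
      At c: □p is false, q is true, so □p ∨ q is true.
Satisfying worlds: {a, b, f, g, i}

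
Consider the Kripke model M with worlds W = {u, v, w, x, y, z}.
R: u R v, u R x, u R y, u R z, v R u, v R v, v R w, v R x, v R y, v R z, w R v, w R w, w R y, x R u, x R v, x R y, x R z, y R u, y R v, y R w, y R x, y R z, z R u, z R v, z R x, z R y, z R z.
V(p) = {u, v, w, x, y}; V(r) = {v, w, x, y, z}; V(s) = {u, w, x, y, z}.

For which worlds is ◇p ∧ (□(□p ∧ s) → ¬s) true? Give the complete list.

u, v, w, x, y, z

Recall that □ψ holds at a world iff ψ holds at every accessible world, and ◇ψ holds iff ψ holds at some accessible world.
Let φ = ◇p ∧ (□(□p ∧ s) → ¬s). Evaluate φ at each world:
  u (successors {v, x, y, z}): φ is true.
  v (successors {u, v, w, x, y, z}): φ is true.
  w (successors {v, w, y}): φ is true.
  x (successors {u, v, y, z}): φ is true.
  y (successors {u, v, w, x, z}): φ is true.
  z (successors {u, v, x, y, z}): φ is true.
For instance, at w:
  At w: ◇p is true, □(□p ∧ s) → ¬s is true, so ◇p ∧ (□(□p ∧ s) → ¬s) is true.
    At w: ◇p requires p at some successor in {v, w, y}.
      p holds at v, so ◇p is true at w.
    At w: □(□p ∧ s) is false, ¬s is false, so □(□p ∧ s) → ¬s is true.
      At w: □(□p ∧ s) requires □p ∧ s at every successor {v, w, y}.
        □p ∧ s fails at v, so □(□p ∧ s) is false at w.
Satisfying worlds: {u, v, w, x, y, z}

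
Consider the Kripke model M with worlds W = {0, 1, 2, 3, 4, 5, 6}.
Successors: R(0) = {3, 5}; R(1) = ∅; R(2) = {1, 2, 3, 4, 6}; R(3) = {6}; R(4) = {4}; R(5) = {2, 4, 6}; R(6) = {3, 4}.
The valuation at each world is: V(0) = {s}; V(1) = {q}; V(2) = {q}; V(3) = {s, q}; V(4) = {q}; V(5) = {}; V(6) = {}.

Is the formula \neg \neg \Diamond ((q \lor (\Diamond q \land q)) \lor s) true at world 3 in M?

At 3: \neg \Diamond ((q \lor (\Diamond q \land q)) \lor s) is true, so \neg \neg \Diamond ((q \lor (\Diamond q \land q)) \lor s) is false.
  At 3: \Diamond ((q \lor (\Diamond q \land q)) \lor s) is false, so \neg \Diamond ((q \lor (\Diamond q \land q)) \lor s) is true.
    At 3: \Diamond ((q \lor (\Diamond q \land q)) \lor s) requires (q \lor (\Diamond q \land q)) \lor s at some successor in {6}.
      At 6: (q \lor (\Diamond q \land q)) \lor s is false.
    So \Diamond ((q \lor (\Diamond q \land q)) \lor s) is false at 3.

No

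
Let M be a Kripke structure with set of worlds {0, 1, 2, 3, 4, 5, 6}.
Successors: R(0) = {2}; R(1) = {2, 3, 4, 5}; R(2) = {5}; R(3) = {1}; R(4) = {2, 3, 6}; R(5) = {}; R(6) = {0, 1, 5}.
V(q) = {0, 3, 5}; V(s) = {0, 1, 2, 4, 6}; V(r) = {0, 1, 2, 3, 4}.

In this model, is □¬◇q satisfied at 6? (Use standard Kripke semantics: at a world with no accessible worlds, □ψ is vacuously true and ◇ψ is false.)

No

At 6: □¬◇q requires ¬◇q at every successor {0, 1, 5}.
  ¬◇q fails at 1, so □¬◇q is false at 6.
    At 1: ◇q is true, so ¬◇q is false.
      At 1: ◇q requires q at some successor in {2, 3, 4, 5}.
        q holds at 3, so ◇q is true at 1.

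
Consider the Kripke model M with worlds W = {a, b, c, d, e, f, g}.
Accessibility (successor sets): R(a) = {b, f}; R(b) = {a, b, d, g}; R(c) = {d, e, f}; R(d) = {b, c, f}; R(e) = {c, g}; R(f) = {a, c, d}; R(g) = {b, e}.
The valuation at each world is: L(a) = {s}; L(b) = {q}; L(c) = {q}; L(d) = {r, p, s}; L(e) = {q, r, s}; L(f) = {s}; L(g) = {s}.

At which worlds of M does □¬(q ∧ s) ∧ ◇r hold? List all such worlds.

b, f

Let φ = □¬(q ∧ s) ∧ ◇r. Evaluate φ at each world:
  a (successors {b, f}): φ is false.
  b (successors {a, b, d, g}): φ is true.
  c (successors {d, e, f}): φ is false.
  d (successors {b, c, f}): φ is false.
  e (successors {c, g}): φ is false.
  f (successors {a, c, d}): φ is true.
  g (successors {b, e}): φ is false.
For instance, at b:
  At b: □¬(q ∧ s) is true, ◇r is true, so □¬(q ∧ s) ∧ ◇r is true.
    At b: □¬(q ∧ s) requires ¬(q ∧ s) at every successor {a, b, d, g}.
      At a: ¬(q ∧ s) is true.
      At b: ¬(q ∧ s) is true.
      At d: ¬(q ∧ s) is true.
      At g: ¬(q ∧ s) is true.
    So □¬(q ∧ s) is true at b.
    At b: ◇r requires r at some successor in {a, b, d, g}.
      r holds at d, so ◇r is true at b.
Satisfying worlds: {b, f}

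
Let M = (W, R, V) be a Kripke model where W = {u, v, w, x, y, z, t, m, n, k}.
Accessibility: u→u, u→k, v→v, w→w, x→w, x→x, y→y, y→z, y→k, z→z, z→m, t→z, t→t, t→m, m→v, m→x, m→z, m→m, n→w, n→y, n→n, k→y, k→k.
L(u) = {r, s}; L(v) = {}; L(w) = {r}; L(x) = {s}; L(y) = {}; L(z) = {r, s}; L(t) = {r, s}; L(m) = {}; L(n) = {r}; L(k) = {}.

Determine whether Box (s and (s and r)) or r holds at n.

Yes

At n: Box (s and (s and r)) is false, r is true, so Box (s and (s and r)) or r is true.
  At n: Box (s and (s and r)) requires s and (s and r) at every successor {w, y, n}.
    s and (s and r) fails at w, so Box (s and (s and r)) is false at n.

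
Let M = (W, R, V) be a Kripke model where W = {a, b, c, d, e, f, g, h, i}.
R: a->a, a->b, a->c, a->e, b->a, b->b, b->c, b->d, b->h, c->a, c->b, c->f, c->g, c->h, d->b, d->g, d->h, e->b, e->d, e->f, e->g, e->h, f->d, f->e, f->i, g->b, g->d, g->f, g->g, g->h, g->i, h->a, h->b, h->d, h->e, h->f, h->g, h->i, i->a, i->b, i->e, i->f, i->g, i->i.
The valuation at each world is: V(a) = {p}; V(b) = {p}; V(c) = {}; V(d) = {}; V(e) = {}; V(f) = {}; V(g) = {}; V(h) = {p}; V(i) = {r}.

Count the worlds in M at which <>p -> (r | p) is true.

5

Let φ = <>p -> (r | p). Evaluate φ at each world:
  a (successors {a, b, c, e}): φ is true.
  b (successors {a, b, c, d, h}): φ is true.
  c (successors {a, b, f, g, h}): φ is false.
  d (successors {b, g, h}): φ is false.
  e (successors {b, d, f, g, h}): φ is false.
  f (successors {d, e, i}): φ is true.
  g (successors {b, d, f, g, h, i}): φ is false.
  h (successors {a, b, d, e, f, g, i}): φ is true.
  i (successors {a, b, e, f, g, i}): φ is true.
For instance, at f:
  At f: <>p is false, r | p is false, so <>p -> (r | p) is true.
    At f: <>p requires p at some successor in {d, e, i}.
      At d: p is false.
      At e: p is false.
      At i: p is false.
    So <>p is false at f.
Satisfying worlds: {a, b, f, h, i}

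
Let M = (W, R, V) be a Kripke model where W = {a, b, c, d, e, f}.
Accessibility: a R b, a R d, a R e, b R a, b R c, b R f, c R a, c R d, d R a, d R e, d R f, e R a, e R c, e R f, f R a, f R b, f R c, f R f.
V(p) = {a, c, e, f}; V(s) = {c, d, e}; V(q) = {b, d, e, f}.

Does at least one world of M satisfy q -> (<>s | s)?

Yes

Recall that <>ψ holds at a world iff ψ holds at some accessible world.
Let φ = q -> (<>s | s). Evaluate φ at each world:
  a (successors {b, d, e}): φ is true.
  b (successors {a, c, f}): φ is true.
  c (successors {a, d}): φ is true.
  d (successors {a, e, f}): φ is true.
  e (successors {a, c, f}): φ is true.
  f (successors {a, b, c, f}): φ is true.
Detail at a (witness):
  At a: q is false, <>s | s is true, so q -> (<>s | s) is true.
    At a: <>s is true, s is false, so <>s | s is true.
      At a: <>s requires s at some successor in {b, d, e}.
        s holds at d, so <>s is true at a.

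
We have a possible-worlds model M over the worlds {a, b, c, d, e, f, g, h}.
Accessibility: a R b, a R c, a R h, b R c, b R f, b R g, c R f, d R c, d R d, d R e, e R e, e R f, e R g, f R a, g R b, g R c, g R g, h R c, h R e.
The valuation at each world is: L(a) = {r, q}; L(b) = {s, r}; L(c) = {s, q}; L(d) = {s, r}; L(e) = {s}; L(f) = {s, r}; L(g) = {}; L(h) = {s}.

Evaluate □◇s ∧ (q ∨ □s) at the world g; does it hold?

At g: □◇s is true, q ∨ □s is false, so □◇s ∧ (q ∨ □s) is false.
  At g: □◇s requires ◇s at every successor {b, c, g}.
      At b: ◇s requires s at some successor in {c, f, g}.
        s holds at c, so ◇s is true at b.
      At c: ◇s requires s at some successor in {f}.
        s holds at f, so ◇s is true at c.
      At g: ◇s requires s at some successor in {b, c, g}.
        s holds at b, so ◇s is true at g.
  So □◇s is true at g.
  At g: q is false, □s is false, so q ∨ □s is false.
    At g: □s requires s at every successor {b, c, g}.
      s fails at g, so □s is false at g.

No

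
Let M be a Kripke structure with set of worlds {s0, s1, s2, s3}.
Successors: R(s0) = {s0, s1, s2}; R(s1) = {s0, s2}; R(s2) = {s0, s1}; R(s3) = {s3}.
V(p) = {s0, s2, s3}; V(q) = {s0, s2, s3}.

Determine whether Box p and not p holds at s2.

At s2: Box p is false, not p is false, so Box p and not p is false.
  At s2: Box p requires p at every successor {s0, s1}.
    p fails at s1, so Box p is false at s2.

No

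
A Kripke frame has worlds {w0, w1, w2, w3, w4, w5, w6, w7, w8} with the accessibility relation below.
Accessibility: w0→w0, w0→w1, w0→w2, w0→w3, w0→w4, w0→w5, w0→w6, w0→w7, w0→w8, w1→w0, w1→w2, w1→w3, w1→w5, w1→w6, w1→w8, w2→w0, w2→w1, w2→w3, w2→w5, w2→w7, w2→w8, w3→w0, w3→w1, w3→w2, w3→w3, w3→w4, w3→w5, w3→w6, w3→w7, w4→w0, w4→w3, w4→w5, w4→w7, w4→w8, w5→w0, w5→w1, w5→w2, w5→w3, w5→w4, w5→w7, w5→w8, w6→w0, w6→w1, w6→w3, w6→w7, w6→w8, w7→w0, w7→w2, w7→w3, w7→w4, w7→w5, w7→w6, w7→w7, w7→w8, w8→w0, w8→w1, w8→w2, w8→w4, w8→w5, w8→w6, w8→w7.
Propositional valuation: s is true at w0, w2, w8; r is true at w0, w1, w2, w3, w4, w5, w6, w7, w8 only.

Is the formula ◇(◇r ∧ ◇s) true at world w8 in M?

Yes

At w8: ◇(◇r ∧ ◇s) requires ◇r ∧ ◇s at some successor in {w0, w1, w2, w4, w5, w6, w7}.
  ◇r ∧ ◇s holds at w0, so ◇(◇r ∧ ◇s) is true at w8.
    At w0: ◇r is true, ◇s is true, so ◇r ∧ ◇s is true.
      At w0: ◇r requires r at some successor in {w0, w1, w2, w3, w4, w5, w6, w7, w8}.
        r holds at w0, so ◇r is true at w0.
      At w0: ◇s requires s at some successor in {w0, w1, w2, w3, w4, w5, w6, w7, w8}.
        s holds at w0, so ◇s is true at w0.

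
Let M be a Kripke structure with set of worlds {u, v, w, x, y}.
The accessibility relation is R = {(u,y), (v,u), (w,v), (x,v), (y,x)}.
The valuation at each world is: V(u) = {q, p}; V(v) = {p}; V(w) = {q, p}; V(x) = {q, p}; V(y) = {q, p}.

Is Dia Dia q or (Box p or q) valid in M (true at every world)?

Let φ = Dia Dia q or (Box p or q). Evaluate φ at each world:
  u (successors {y}): φ is true.
  v (successors {u}): φ is true.
  w (successors {v}): φ is true.
  x (successors {v}): φ is true.
  y (successors {x}): φ is true.
For instance, at x:
  At x: Dia Dia q is true, Box p or q is true, so Dia Dia q or (Box p or q) is true.
    At x: Dia Dia q requires Dia q at some successor in {v}.
      Dia q holds at v, so Dia Dia q is true at x.
    At x: Box p is true, q is true, so Box p or q is true.
      At x: Box p requires p at every successor {v}.
        At v: p is true.
      So Box p is true at x.

Yes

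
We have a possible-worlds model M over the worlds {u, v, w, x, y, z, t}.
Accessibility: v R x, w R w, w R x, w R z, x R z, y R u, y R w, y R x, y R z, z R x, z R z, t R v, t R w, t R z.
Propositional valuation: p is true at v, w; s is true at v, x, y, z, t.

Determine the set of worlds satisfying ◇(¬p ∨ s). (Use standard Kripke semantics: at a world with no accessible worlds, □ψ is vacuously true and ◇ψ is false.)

v, w, x, y, z, t

Let φ = ◇(¬p ∨ s). Evaluate φ at each world:
  u (successors ∅): φ is false.
  v (successors {x}): φ is true.
  w (successors {w, x, z}): φ is true.
  x (successors {z}): φ is true.
  y (successors {u, w, x, z}): φ is true.
  z (successors {x, z}): φ is true.
  t (successors {v, w, z}): φ is true.
For instance, at t:
  At t: ◇(¬p ∨ s) requires ¬p ∨ s at some successor in {v, w, z}.
    ¬p ∨ s holds at v, so ◇(¬p ∨ s) is true at t.
Satisfying worlds: {v, w, x, y, z, t}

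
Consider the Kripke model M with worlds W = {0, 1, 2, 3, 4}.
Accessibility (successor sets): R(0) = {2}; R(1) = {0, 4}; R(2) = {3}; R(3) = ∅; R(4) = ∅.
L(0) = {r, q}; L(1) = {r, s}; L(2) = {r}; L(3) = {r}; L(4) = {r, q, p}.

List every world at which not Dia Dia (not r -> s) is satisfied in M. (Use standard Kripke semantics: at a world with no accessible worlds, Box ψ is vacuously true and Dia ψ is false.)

2, 3, 4

Recall that Dia ψ holds at a world iff ψ holds at some accessible world.
Let φ = not Dia Dia (not r -> s). Evaluate φ at each world:
  0 (successors {2}): φ is false.
  1 (successors {0, 4}): φ is false.
  2 (successors {3}): φ is true.
  3 (successors ∅): φ is true.
  4 (successors ∅): φ is true.
For instance, at 2:
  At 2: Dia Dia (not r -> s) is false, so not Dia Dia (not r -> s) is true.
    At 2: Dia Dia (not r -> s) requires Dia (not r -> s) at some successor in {3}.
      At 3: Dia (not r -> s) is false.
    So Dia Dia (not r -> s) is false at 2.
Satisfying worlds: {2, 3, 4}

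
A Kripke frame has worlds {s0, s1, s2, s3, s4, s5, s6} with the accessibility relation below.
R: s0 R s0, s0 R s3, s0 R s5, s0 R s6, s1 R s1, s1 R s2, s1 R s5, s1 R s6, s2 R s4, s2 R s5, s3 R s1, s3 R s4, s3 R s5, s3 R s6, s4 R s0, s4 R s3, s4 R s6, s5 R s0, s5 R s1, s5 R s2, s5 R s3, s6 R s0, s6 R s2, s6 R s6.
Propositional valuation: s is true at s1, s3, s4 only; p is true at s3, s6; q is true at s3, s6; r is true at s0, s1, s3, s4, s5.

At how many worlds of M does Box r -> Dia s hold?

Recall that Box ψ holds at a world iff ψ holds at every accessible world, and Dia ψ holds iff ψ holds at some accessible world.
Let φ = Box r -> Dia s. Evaluate φ at each world:
  s0 (successors {s0, s3, s5, s6}): φ is true.
  s1 (successors {s1, s2, s5, s6}): φ is true.
  s2 (successors {s4, s5}): φ is true.
  s3 (successors {s1, s4, s5, s6}): φ is true.
  s4 (successors {s0, s3, s6}): φ is true.
  s5 (successors {s0, s1, s2, s3}): φ is true.
  s6 (successors {s0, s2, s6}): φ is true.
For instance, at s2:
  At s2: Box r is true, Dia s is true, so Box r -> Dia s is true.
    At s2: Box r requires r at every successor {s4, s5}.
      At s4: r is true.
      At s5: r is true.
    So Box r is true at s2.
    At s2: Dia s requires s at some successor in {s4, s5}.
      s holds at s4, so Dia s is true at s2.
Satisfying worlds: {s0, s1, s2, s3, s4, s5, s6}

7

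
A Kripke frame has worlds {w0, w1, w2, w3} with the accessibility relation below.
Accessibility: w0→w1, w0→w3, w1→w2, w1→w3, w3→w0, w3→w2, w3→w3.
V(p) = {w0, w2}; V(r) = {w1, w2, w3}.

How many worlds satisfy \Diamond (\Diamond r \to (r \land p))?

Recall that \Diamond ψ holds at a world iff ψ holds at some accessible world.
Let φ = \Diamond (\Diamond r \to (r \land p)). Evaluate φ at each world:
  w0 (successors {w1, w3}): φ is false.
  w1 (successors {w2, w3}): φ is true.
  w2 (successors ∅): φ is false.
  w3 (successors {w0, w2, w3}): φ is true.
For instance, at w3:
  At w3: \Diamond (\Diamond r \to (r \land p)) requires \Diamond r \to (r \land p) at some successor in {w0, w2, w3}.
    \Diamond r \to (r \land p) holds at w2, so \Diamond (\Diamond r \to (r \land p)) is true at w3.
      At w2: \Diamond r is false, r \land p is true, so \Diamond r \to (r \land p) is true.
Satisfying worlds: {w1, w3}

2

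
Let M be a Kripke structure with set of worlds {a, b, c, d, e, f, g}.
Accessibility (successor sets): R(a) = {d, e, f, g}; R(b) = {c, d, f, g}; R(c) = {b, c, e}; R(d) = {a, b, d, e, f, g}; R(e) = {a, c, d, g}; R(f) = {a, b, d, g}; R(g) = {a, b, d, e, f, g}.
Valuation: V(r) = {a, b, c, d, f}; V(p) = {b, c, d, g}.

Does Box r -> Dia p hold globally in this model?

Yes

Let φ = Box r -> Dia p. Evaluate φ at each world:
  a (successors {d, e, f, g}): φ is true.
  b (successors {c, d, f, g}): φ is true.
  c (successors {b, c, e}): φ is true.
  d (successors {a, b, d, e, f, g}): φ is true.
  e (successors {a, c, d, g}): φ is true.
  f (successors {a, b, d, g}): φ is true.
  g (successors {a, b, d, e, f, g}): φ is true.
For instance, at b:
  At b: Box r is false, Dia p is true, so Box r -> Dia p is true.
    At b: Box r requires r at every successor {c, d, f, g}.
      r fails at g, so Box r is false at b.
    At b: Dia p requires p at some successor in {c, d, f, g}.
      p holds at c, so Dia p is true at b.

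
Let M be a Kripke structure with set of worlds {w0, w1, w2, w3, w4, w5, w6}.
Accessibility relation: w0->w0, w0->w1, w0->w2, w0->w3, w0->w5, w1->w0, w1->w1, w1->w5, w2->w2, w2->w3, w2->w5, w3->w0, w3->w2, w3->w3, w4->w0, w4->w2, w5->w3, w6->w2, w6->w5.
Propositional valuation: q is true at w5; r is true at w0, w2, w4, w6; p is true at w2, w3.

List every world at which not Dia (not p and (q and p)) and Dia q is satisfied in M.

w0, w1, w2, w6

Let φ = not Dia (not p and (q and p)) and Dia q. Evaluate φ at each world:
  w0 (successors {w0, w1, w2, w3, w5}): φ is true.
  w1 (successors {w0, w1, w5}): φ is true.
  w2 (successors {w2, w3, w5}): φ is true.
  w3 (successors {w0, w2, w3}): φ is false.
  w4 (successors {w0, w2}): φ is false.
  w5 (successors {w3}): φ is false.
  w6 (successors {w2, w5}): φ is true.
For instance, at w5:
  At w5: not Dia (not p and (q and p)) is true, Dia q is false, so not Dia (not p and (q and p)) and Dia q is false.
    At w5: Dia (not p and (q and p)) is false, so not Dia (not p and (q and p)) is true.
      At w5: Dia (not p and (q and p)) requires not p and (q and p) at some successor in {w3}.
        At w3: not p and (q and p) is false.
      So Dia (not p and (q and p)) is false at w5.
    At w5: Dia q requires q at some successor in {w3}.
      At w3: q is false.
    So Dia q is false at w5.
Satisfying worlds: {w0, w1, w2, w6}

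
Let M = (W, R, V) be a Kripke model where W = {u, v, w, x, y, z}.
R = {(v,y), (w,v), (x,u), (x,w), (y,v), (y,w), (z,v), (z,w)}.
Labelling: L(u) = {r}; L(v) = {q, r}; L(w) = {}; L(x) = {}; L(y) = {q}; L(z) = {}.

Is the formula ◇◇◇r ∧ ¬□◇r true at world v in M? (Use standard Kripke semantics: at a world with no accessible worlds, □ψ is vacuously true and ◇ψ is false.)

No

At v: ◇◇◇r is true, ¬□◇r is false, so ◇◇◇r ∧ ¬□◇r is false.
  At v: ◇◇◇r requires ◇◇r at some successor in {y}.
    ◇◇r holds at y, so ◇◇◇r is true at v.
      At y: ◇◇r requires ◇r at some successor in {v, w}.
        ◇r holds at w, so ◇◇r is true at y.
  At v: □◇r is true, so ¬□◇r is false.
    At v: □◇r requires ◇r at every successor {y}.
      At y: ◇r is true.
    So □◇r is true at v.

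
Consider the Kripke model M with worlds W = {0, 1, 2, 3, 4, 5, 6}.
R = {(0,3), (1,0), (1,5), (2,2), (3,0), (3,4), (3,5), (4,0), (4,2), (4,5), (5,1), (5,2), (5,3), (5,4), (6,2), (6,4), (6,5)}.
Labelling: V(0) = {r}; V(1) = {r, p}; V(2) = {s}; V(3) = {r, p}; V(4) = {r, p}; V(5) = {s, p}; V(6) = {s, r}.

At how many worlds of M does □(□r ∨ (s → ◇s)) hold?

Let φ = □(□r ∨ (s → ◇s)). Evaluate φ at each world:
  0 (successors {3}): φ is true.
  1 (successors {0, 5}): φ is true.
  2 (successors {2}): φ is true.
  3 (successors {0, 4, 5}): φ is true.
  4 (successors {0, 2, 5}): φ is true.
  5 (successors {1, 2, 3, 4}): φ is true.
  6 (successors {2, 4, 5}): φ is true.
For instance, at 1:
  At 1: □(□r ∨ (s → ◇s)) requires □r ∨ (s → ◇s) at every successor {0, 5}.
      At 0: □r is true, s → ◇s is true, so □r ∨ (s → ◇s) is true.
      At 5: □r is false, s → ◇s is true, so □r ∨ (s → ◇s) is true.
  So □(□r ∨ (s → ◇s)) is true at 1.
Satisfying worlds: {0, 1, 2, 3, 4, 5, 6}

7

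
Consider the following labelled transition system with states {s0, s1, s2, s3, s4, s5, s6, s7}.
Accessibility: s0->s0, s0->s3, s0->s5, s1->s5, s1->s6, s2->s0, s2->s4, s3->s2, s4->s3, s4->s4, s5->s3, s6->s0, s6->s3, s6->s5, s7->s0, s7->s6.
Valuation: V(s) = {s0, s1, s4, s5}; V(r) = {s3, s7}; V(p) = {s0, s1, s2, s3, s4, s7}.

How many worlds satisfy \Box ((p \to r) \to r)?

4

Let φ = \Box ((p \to r) \to r). Evaluate φ at each world:
  s0 (successors {s0, s3, s5}): φ is false.
  s1 (successors {s5, s6}): φ is false.
  s2 (successors {s0, s4}): φ is true.
  s3 (successors {s2}): φ is true.
  s4 (successors {s3, s4}): φ is true.
  s5 (successors {s3}): φ is true.
  s6 (successors {s0, s3, s5}): φ is false.
  s7 (successors {s0, s6}): φ is false.
For instance, at s5:
  At s5: \Box ((p \to r) \to r) requires (p \to r) \to r at every successor {s3}.
    At s3: (p \to r) \to r is true.
  So \Box ((p \to r) \to r) is true at s5.
Satisfying worlds: {s2, s3, s4, s5}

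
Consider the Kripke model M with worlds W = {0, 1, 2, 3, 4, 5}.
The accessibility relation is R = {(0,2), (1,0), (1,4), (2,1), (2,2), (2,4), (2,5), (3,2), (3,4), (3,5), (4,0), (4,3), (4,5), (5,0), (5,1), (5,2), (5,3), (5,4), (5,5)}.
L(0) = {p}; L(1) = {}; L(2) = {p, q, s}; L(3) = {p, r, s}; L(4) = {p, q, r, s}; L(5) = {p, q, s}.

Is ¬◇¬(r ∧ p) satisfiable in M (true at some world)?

No

Let φ = ¬◇¬(r ∧ p). Evaluate φ at each world:
  0 (successors {2}): φ is false.
  1 (successors {0, 4}): φ is false.
  2 (successors {1, 2, 4, 5}): φ is false.
  3 (successors {2, 4, 5}): φ is false.
  4 (successors {0, 3, 5}): φ is false.
  5 (successors {0, 1, 2, 3, 4, 5}): φ is false.
For instance, at 5:
  At 5: ◇¬(r ∧ p) is true, so ¬◇¬(r ∧ p) is false.
    At 5: ◇¬(r ∧ p) requires ¬(r ∧ p) at some successor in {0, 1, 2, 3, 4, 5}.
      ¬(r ∧ p) holds at 0, so ◇¬(r ∧ p) is true at 5.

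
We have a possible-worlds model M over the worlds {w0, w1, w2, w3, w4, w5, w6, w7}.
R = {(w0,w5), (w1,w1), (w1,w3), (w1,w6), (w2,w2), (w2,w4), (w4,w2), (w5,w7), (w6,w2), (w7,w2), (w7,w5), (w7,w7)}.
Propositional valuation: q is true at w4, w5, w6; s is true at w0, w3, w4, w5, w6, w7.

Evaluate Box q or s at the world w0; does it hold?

Yes

At w0: Box q is true, s is true, so Box q or s is true.
  At w0: Box q requires q at every successor {w5}.
    At w5: q is true.
  So Box q is true at w0.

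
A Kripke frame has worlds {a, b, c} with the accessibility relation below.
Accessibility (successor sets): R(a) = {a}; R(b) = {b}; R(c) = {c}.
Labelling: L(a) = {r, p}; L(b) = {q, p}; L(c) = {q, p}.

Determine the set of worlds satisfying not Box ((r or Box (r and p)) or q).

Let φ = not Box ((r or Box (r and p)) or q). Evaluate φ at each world:
  a (successors {a}): φ is false.
  b (successors {b}): φ is false.
  c (successors {c}): φ is false.
For instance, at b:
  At b: Box ((r or Box (r and p)) or q) is true, so not Box ((r or Box (r and p)) or q) is false.
    At b: Box ((r or Box (r and p)) or q) requires (r or Box (r and p)) or q at every successor {b}.
      At b: (r or Box (r and p)) or q is true.
    So Box ((r or Box (r and p)) or q) is true at b.
Satisfying worlds: none.

none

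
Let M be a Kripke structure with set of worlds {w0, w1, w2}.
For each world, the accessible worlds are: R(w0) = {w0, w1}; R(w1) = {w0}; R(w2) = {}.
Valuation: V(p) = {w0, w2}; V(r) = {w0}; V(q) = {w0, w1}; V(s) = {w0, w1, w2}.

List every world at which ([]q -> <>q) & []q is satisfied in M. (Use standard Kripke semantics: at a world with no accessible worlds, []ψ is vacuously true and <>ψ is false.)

Recall that []ψ holds at a world iff ψ holds at every accessible world, and <>ψ holds iff ψ holds at some accessible world.
Let φ = ([]q -> <>q) & []q. Evaluate φ at each world:
  w0 (successors {w0, w1}): φ is true.
  w1 (successors {w0}): φ is true.
  w2 (successors ∅): φ is false.
For instance, at w0:
  At w0: []q -> <>q is true, []q is true, so ([]q -> <>q) & []q is true.
    At w0: []q is true, <>q is true, so []q -> <>q is true.
      At w0: []q requires q at every successor {w0, w1}.
        At w0: q is true.
        At w1: q is true.
      So []q is true at w0.
      At w0: <>q requires q at some successor in {w0, w1}.
        q holds at w0, so <>q is true at w0.
    At w0: []q requires q at every successor {w0, w1}.
      At w0: q is true.
      At w1: q is true.
    So []q is true at w0.
Satisfying worlds: {w0, w1}

w0, w1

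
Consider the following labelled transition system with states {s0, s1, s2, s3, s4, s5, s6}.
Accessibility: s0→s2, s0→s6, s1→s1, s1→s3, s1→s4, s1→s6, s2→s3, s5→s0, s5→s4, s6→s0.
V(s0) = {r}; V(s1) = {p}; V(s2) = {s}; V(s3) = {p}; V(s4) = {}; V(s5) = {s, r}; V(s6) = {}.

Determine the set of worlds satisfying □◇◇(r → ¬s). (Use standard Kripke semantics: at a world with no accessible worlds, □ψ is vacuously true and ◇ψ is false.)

s3, s4, s6

Let φ = □◇◇(r → ¬s). Evaluate φ at each world:
  s0 (successors {s2, s6}): φ is false.
  s1 (successors {s1, s3, s4, s6}): φ is false.
  s2 (successors {s3}): φ is false.
  s3 (successors ∅): φ is true.
  s4 (successors ∅): φ is true.
  s5 (successors {s0, s4}): φ is false.
  s6 (successors {s0}): φ is true.
For instance, at s0:
  At s0: □◇◇(r → ¬s) requires ◇◇(r → ¬s) at every successor {s2, s6}.
    ◇◇(r → ¬s) fails at s2, so □◇◇(r → ¬s) is false at s0.
      At s2: ◇◇(r → ¬s) requires ◇(r → ¬s) at some successor in {s3}.
        At s3: ◇(r → ¬s) is false.
      So ◇◇(r → ¬s) is false at s2.
Satisfying worlds: {s3, s4, s6}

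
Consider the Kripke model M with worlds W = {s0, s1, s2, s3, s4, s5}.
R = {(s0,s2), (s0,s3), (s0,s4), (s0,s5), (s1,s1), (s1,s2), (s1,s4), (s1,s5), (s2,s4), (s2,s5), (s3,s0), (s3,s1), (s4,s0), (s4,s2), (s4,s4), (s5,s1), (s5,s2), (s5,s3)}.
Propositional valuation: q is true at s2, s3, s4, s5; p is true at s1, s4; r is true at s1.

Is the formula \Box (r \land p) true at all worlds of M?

No

Let φ = \Box (r \land p). Evaluate φ at each world:
  s0 (successors {s2, s3, s4, s5}): φ is false.
  s1 (successors {s1, s2, s4, s5}): φ is false.
  s2 (successors {s4, s5}): φ is false.
  s3 (successors {s0, s1}): φ is false.
  s4 (successors {s0, s2, s4}): φ is false.
  s5 (successors {s1, s2, s3}): φ is false.
Detail at s0 (counterexample):
  At s0: \Box (r \land p) requires r \land p at every successor {s2, s3, s4, s5}.
    r \land p fails at s2, so \Box (r \land p) is false at s0.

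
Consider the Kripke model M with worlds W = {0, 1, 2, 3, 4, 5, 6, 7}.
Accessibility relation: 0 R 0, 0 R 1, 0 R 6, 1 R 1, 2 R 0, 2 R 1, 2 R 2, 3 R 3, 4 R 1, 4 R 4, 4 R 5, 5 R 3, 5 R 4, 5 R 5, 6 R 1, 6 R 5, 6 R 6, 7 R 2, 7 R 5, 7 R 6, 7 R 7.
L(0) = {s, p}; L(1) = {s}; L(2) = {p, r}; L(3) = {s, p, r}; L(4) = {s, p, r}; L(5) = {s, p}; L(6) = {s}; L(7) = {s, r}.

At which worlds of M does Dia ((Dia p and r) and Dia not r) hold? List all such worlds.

Let φ = Dia ((Dia p and r) and Dia not r). Evaluate φ at each world:
  0 (successors {0, 1, 6}): φ is false.
  1 (successors {1}): φ is false.
  2 (successors {0, 1, 2}): φ is true.
  3 (successors {3}): φ is false.
  4 (successors {1, 4, 5}): φ is true.
  5 (successors {3, 4, 5}): φ is true.
  6 (successors {1, 5, 6}): φ is false.
  7 (successors {2, 5, 6, 7}): φ is true.
For instance, at 1:
  At 1: Dia ((Dia p and r) and Dia not r) requires (Dia p and r) and Dia not r at some successor in {1}.
    At 1: (Dia p and r) and Dia not r is false.
  So Dia ((Dia p and r) and Dia not r) is false at 1.
Satisfying worlds: {2, 4, 5, 7}

2, 4, 5, 7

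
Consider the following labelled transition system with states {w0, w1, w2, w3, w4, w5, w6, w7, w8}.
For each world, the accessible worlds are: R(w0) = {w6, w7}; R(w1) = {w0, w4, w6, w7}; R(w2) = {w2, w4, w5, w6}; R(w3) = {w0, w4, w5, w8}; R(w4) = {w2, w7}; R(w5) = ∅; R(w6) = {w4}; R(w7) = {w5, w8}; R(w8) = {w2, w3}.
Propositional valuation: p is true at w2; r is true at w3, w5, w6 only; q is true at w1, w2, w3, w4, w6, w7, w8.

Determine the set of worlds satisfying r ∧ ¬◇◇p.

Let φ = r ∧ ¬◇◇p. Evaluate φ at each world:
  w0 (successors {w6, w7}): φ is false.
  w1 (successors {w0, w4, w6, w7}): φ is false.
  w2 (successors {w2, w4, w5, w6}): φ is false.
  w3 (successors {w0, w4, w5, w8}): φ is false.
  w4 (successors {w2, w7}): φ is false.
  w5 (successors ∅): φ is true.
  w6 (successors {w4}): φ is false.
  w7 (successors {w5, w8}): φ is false.
  w8 (successors {w2, w3}): φ is false.
For instance, at w0:
  At w0: r is false, ¬◇◇p is true, so r ∧ ¬◇◇p is false.
    At w0: ◇◇p is false, so ¬◇◇p is true.
      At w0: ◇◇p requires ◇p at some successor in {w6, w7}.
        At w6: ◇p is false.
        At w7: ◇p is false.
      So ◇◇p is false at w0.
Satisfying worlds: {w5}

w5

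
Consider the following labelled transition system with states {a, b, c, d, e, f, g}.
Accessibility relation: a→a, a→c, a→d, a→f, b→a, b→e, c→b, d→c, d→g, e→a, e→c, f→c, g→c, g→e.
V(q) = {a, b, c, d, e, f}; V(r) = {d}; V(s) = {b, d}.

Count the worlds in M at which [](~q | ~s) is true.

5

Recall that []ψ holds at a world iff ψ holds at every accessible world, and <>ψ holds iff ψ holds at some accessible world.
Let φ = [](~q | ~s). Evaluate φ at each world:
  a (successors {a, c, d, f}): φ is false.
  b (successors {a, e}): φ is true.
  c (successors {b}): φ is false.
  d (successors {c, g}): φ is true.
  e (successors {a, c}): φ is true.
  f (successors {c}): φ is true.
  g (successors {c, e}): φ is true.
For instance, at e:
  At e: [](~q | ~s) requires ~q | ~s at every successor {a, c}.
    At a: ~q | ~s is true.
    At c: ~q | ~s is true.
  So [](~q | ~s) is true at e.
Satisfying worlds: {b, d, e, f, g}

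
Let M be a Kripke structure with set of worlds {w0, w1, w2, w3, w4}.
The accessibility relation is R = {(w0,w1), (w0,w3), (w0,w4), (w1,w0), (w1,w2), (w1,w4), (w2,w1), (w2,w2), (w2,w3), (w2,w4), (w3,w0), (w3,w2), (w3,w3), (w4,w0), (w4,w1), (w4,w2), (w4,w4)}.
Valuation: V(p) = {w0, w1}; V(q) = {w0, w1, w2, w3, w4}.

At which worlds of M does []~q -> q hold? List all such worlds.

w0, w1, w2, w3, w4

Recall that []ψ holds at a world iff ψ holds at every accessible world, and <>ψ holds iff ψ holds at some accessible world.
Let φ = []~q -> q. Evaluate φ at each world:
  w0 (successors {w1, w3, w4}): φ is true.
  w1 (successors {w0, w2, w4}): φ is true.
  w2 (successors {w1, w2, w3, w4}): φ is true.
  w3 (successors {w0, w2, w3}): φ is true.
  w4 (successors {w0, w1, w2, w4}): φ is true.
For instance, at w4:
  At w4: []~q is false, q is true, so []~q -> q is true.
    At w4: []~q requires ~q at every successor {w0, w1, w2, w4}.
      ~q fails at w0, so []~q is false at w4.
Satisfying worlds: {w0, w1, w2, w3, w4}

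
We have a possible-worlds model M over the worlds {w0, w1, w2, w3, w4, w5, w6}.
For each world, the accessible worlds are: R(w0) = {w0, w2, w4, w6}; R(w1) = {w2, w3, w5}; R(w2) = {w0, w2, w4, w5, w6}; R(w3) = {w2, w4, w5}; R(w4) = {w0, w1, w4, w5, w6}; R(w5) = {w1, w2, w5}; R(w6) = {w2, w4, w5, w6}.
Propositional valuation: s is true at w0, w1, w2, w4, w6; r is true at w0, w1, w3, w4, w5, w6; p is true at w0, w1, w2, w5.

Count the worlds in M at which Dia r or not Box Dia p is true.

Let φ = Dia r or not Box Dia p. Evaluate φ at each world:
  w0 (successors {w0, w2, w4, w6}): φ is true.
  w1 (successors {w2, w3, w5}): φ is true.
  w2 (successors {w0, w2, w4, w5, w6}): φ is true.
  w3 (successors {w2, w4, w5}): φ is true.
  w4 (successors {w0, w1, w4, w5, w6}): φ is true.
  w5 (successors {w1, w2, w5}): φ is true.
  w6 (successors {w2, w4, w5, w6}): φ is true.
For instance, at w0:
  At w0: Dia r is true, not Box Dia p is false, so Dia r or not Box Dia p is true.
    At w0: Dia r requires r at some successor in {w0, w2, w4, w6}.
      r holds at w0, so Dia r is true at w0.
    At w0: Box Dia p is true, so not Box Dia p is false.
      At w0: Box Dia p requires Dia p at every successor {w0, w2, w4, w6}.
        At w0: Dia p is true.
        At w2: Dia p is true.
        At w4: Dia p is true.
        At w6: Dia p is true.
      So Box Dia p is true at w0.
Satisfying worlds: {w0, w1, w2, w3, w4, w5, w6}

7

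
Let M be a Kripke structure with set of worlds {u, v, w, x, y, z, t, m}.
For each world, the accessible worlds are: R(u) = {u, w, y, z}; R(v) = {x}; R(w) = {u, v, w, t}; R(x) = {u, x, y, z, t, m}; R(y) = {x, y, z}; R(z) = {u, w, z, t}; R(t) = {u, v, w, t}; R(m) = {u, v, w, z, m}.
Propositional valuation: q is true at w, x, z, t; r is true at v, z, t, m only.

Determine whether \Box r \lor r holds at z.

At z: \Box r is false, r is true, so \Box r \lor r is true.
  At z: \Box r requires r at every successor {u, w, z, t}.
    r fails at u, so \Box r is false at z.

Yes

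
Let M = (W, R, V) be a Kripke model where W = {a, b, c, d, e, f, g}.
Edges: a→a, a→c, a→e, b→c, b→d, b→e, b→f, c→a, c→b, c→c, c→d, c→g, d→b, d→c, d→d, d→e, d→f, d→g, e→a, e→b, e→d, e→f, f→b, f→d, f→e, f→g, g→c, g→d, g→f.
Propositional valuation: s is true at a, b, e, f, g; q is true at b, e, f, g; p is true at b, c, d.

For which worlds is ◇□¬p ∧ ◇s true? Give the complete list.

Let φ = ◇□¬p ∧ ◇s. Evaluate φ at each world:
  a (successors {a, c, e}): φ is false.
  b (successors {c, d, e, f}): φ is false.
  c (successors {a, b, c, d, g}): φ is false.
  d (successors {b, c, d, e, f, g}): φ is false.
  e (successors {a, b, d, f}): φ is false.
  f (successors {b, d, e, g}): φ is false.
  g (successors {c, d, f}): φ is false.
For instance, at b:
  At b: ◇□¬p is false, ◇s is true, so ◇□¬p ∧ ◇s is false.
    At b: ◇□¬p requires □¬p at some successor in {c, d, e, f}.
      At c: □¬p is false.
      At d: □¬p is false.
      At e: □¬p is false.
      At f: □¬p is false.
    So ◇□¬p is false at b.
    At b: ◇s requires s at some successor in {c, d, e, f}.
      s holds at e, so ◇s is true at b.
Satisfying worlds: none.

none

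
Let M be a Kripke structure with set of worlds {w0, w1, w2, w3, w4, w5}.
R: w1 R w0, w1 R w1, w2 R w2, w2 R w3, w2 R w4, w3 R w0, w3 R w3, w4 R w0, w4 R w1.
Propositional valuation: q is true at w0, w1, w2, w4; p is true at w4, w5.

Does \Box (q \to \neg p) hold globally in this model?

Let φ = \Box (q \to \neg p). Evaluate φ at each world:
  w0 (successors ∅): φ is true.
  w1 (successors {w0, w1}): φ is true.
  w2 (successors {w2, w3, w4}): φ is false.
  w3 (successors {w0, w3}): φ is true.
  w4 (successors {w0, w1}): φ is true.
  w5 (successors ∅): φ is true.
Detail at w2 (counterexample):
  At w2: \Box (q \to \neg p) requires q \to \neg p at every successor {w2, w3, w4}.
    q \to \neg p fails at w4, so \Box (q \to \neg p) is false at w2.

No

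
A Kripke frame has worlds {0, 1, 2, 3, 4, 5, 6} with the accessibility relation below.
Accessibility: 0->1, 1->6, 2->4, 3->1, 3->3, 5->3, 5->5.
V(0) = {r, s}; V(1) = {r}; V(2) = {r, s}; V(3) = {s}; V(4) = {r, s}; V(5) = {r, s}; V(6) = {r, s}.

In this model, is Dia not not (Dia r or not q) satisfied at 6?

At 6: no accessible worlds, so Dia not not (Dia r or not q) is false.

No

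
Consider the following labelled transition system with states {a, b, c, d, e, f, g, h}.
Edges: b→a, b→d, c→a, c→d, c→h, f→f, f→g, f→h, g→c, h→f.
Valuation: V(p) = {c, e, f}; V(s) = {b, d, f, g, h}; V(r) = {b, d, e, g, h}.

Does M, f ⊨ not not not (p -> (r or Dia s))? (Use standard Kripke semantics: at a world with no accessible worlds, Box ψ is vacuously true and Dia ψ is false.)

No

At f: not not (p -> (r or Dia s)) is true, so not not not (p -> (r or Dia s)) is false.
  At f: not (p -> (r or Dia s)) is false, so not not (p -> (r or Dia s)) is true.
    At f: p -> (r or Dia s) is true, so not (p -> (r or Dia s)) is false.
      At f: p is true, r or Dia s is true, so p -> (r or Dia s) is true.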